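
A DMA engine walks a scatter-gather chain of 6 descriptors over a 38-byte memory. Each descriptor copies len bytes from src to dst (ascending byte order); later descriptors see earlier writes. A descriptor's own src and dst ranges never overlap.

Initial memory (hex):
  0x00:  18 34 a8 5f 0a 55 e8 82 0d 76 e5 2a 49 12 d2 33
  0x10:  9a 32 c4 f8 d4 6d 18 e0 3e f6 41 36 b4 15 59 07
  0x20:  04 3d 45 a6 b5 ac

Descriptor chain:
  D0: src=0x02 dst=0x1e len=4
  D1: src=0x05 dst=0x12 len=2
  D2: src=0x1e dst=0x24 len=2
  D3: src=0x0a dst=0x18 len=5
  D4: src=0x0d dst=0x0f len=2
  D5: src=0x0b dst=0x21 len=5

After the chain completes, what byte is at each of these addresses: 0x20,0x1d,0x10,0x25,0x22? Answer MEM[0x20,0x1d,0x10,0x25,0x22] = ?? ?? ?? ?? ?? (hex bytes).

D0: mem[0x1e..0x21] <- [a8 5f 0a 55]
D1: mem[0x12..0x13] <- [55 e8]
D2: mem[0x24..0x25] <- [a8 5f]
D3: mem[0x18..0x1c] <- [e5 2a 49 12 d2]
D4: mem[0x0f..0x10] <- [12 d2]
D5: mem[0x21..0x25] <- [2a 49 12 d2 12]
query mem[0x20]=0x0a, mem[0x1d]=0x15, mem[0x10]=0xd2, mem[0x25]=0x12, mem[0x22]=0x49

MEM[0x20,0x1d,0x10,0x25,0x22] = 0a 15 d2 12 49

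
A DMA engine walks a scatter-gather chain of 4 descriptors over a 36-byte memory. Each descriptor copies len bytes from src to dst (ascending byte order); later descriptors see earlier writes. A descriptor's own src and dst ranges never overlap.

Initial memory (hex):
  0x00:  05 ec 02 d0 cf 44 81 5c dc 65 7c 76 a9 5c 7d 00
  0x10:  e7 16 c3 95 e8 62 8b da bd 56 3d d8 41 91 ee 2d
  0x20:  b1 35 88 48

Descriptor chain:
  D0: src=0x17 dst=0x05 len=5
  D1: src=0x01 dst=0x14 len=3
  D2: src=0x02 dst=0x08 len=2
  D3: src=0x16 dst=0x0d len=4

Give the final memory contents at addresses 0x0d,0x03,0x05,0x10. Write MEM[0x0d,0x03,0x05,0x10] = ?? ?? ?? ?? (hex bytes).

#0 dst[0x05+5] := {0xda,0xbd,0x56,0x3d,0xd8}
#1 dst[0x14+3] := {0xec,0x02,0xd0}
#2 dst[0x08+2] := {0x02,0xd0}
#3 dst[0x0d+4] := {0xd0,0xda,0xbd,0x56}
query mem[0x0d]=0xd0, mem[0x03]=0xd0, mem[0x05]=0xda, mem[0x10]=0x56

MEM[0x0d,0x03,0x05,0x10] = d0 d0 da 56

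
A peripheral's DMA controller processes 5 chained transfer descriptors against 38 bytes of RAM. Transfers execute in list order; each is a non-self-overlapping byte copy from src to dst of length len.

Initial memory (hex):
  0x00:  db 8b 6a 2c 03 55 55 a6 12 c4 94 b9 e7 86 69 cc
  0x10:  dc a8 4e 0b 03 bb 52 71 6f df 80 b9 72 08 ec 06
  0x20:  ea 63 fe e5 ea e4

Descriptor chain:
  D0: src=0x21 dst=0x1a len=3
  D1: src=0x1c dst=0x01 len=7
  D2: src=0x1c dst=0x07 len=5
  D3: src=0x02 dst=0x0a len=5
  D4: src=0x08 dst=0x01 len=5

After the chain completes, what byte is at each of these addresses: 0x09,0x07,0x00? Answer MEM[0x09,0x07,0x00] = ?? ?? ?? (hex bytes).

MEM[0x09,0x07,0x00] = ec e5 db

D0: mem[0x1a..0x1c] <- [63 fe e5]
D1: mem[0x01..0x07] <- [e5 08 ec 06 ea 63 fe]
D2: mem[0x07..0x0b] <- [e5 08 ec 06 ea]
D3: mem[0x0a..0x0e] <- [08 ec 06 ea 63]
D4: mem[0x01..0x05] <- [08 ec 08 ec 06]
query mem[0x09]=0xec, mem[0x07]=0xe5, mem[0x00]=0xdb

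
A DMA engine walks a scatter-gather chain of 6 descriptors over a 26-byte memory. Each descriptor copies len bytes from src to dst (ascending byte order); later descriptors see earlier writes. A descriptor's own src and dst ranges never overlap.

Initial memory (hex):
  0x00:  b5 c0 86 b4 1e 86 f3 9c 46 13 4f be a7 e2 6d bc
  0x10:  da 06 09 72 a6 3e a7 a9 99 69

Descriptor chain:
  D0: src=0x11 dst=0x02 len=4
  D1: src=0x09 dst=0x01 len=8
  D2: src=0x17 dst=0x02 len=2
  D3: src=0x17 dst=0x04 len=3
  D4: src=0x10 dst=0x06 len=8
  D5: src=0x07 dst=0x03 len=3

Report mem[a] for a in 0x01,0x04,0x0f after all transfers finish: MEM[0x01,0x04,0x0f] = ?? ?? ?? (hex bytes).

MEM[0x01,0x04,0x0f] = 13 09 bc

#0 dst[0x02+4] := {0x06,0x09,0x72,0xa6}
#1 dst[0x01+8] := {0x13,0x4f,0xbe,0xa7,0xe2,0x6d,0xbc,0xda}
#2 dst[0x02+2] := {0xa9,0x99}
#3 dst[0x04+3] := {0xa9,0x99,0x69}
#4 dst[0x06+8] := {0xda,0x06,0x09,0x72,0xa6,0x3e,0xa7,0xa9}
#5 dst[0x03+3] := {0x06,0x09,0x72}
query mem[0x01]=0x13, mem[0x04]=0x09, mem[0x0f]=0xbc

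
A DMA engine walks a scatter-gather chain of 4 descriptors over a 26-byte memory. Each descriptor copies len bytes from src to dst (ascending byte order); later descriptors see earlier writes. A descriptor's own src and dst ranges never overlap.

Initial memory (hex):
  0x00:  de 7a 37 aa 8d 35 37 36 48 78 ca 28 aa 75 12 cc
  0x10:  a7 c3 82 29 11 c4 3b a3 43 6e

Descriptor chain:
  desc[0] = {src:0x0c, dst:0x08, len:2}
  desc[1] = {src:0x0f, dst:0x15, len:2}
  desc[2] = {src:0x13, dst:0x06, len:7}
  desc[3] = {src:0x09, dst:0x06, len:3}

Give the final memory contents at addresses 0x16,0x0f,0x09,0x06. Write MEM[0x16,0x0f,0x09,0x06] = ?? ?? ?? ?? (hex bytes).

MEM[0x16,0x0f,0x09,0x06] = a7 cc a7 a7

[0] 0x0c->0x08 len=2 : aa 75
[1] 0x0f->0x15 len=2 : cc a7
[2] 0x13->0x06 len=7 : 29 11 cc a7 a3 43 6e
[3] 0x09->0x06 len=3 : a7 a3 43
query mem[0x16]=0xa7, mem[0x0f]=0xcc, mem[0x09]=0xa7, mem[0x06]=0xa7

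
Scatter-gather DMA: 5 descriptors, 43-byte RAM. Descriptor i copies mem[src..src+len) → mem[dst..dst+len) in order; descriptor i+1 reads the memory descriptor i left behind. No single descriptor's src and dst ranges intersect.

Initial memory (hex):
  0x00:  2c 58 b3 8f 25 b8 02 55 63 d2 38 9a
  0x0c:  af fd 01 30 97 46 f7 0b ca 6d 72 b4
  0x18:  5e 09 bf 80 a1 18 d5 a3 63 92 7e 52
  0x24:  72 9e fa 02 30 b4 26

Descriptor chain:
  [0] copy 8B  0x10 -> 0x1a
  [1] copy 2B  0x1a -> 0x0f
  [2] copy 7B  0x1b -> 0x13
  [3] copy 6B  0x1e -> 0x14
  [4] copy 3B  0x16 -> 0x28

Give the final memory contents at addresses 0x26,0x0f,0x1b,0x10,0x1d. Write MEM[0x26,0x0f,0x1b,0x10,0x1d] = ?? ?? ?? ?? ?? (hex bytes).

#0 dst[0x1a+8] := {0x97,0x46,0xf7,0x0b,0xca,0x6d,0x72,0xb4}
#1 dst[0x0f+2] := {0x97,0x46}
#2 dst[0x13+7] := {0x46,0xf7,0x0b,0xca,0x6d,0x72,0xb4}
#3 dst[0x14+6] := {0xca,0x6d,0x72,0xb4,0x7e,0x52}
#4 dst[0x28+3] := {0x72,0xb4,0x7e}
query mem[0x26]=0xfa, mem[0x0f]=0x97, mem[0x1b]=0x46, mem[0x10]=0x46, mem[0x1d]=0x0b

MEM[0x26,0x0f,0x1b,0x10,0x1d] = fa 97 46 46 0b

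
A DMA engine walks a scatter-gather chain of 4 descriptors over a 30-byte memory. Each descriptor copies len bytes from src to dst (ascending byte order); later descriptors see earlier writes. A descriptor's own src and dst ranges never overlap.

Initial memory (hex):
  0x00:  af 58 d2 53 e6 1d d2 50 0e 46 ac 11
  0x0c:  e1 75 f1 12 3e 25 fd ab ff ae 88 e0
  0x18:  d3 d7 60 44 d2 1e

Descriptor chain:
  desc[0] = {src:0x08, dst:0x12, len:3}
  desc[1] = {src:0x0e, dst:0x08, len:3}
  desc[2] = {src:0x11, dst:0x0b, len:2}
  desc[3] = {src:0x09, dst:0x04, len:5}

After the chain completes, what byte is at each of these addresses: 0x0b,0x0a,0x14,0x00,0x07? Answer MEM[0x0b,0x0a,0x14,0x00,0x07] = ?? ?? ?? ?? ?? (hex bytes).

MEM[0x0b,0x0a,0x14,0x00,0x07] = 25 3e ac af 0e

#0 dst[0x12+3] := {0x0e,0x46,0xac}
#1 dst[0x08+3] := {0xf1,0x12,0x3e}
#2 dst[0x0b+2] := {0x25,0x0e}
#3 dst[0x04+5] := {0x12,0x3e,0x25,0x0e,0x75}
query mem[0x0b]=0x25, mem[0x0a]=0x3e, mem[0x14]=0xac, mem[0x00]=0xaf, mem[0x07]=0x0e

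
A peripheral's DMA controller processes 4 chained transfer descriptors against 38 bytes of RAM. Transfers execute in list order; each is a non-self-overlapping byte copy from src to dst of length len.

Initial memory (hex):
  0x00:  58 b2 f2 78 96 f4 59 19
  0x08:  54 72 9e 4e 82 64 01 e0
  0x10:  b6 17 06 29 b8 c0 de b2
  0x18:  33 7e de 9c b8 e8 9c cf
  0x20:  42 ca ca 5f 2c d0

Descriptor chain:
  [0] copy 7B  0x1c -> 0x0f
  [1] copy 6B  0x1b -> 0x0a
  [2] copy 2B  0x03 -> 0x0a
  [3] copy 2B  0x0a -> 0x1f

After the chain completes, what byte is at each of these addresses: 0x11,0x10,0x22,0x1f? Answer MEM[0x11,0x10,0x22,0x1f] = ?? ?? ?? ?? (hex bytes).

  after D0: wrote 7B at 0x0f = b8e89ccf42caca
  after D1: wrote 6B at 0x0a = 9cb8e89ccf42
  after D2: wrote 2B at 0x0a = 7896
  after D3: wrote 2B at 0x1f = 7896
query mem[0x11]=0x9c, mem[0x10]=0xe8, mem[0x22]=0xca, mem[0x1f]=0x78

MEM[0x11,0x10,0x22,0x1f] = 9c e8 ca 78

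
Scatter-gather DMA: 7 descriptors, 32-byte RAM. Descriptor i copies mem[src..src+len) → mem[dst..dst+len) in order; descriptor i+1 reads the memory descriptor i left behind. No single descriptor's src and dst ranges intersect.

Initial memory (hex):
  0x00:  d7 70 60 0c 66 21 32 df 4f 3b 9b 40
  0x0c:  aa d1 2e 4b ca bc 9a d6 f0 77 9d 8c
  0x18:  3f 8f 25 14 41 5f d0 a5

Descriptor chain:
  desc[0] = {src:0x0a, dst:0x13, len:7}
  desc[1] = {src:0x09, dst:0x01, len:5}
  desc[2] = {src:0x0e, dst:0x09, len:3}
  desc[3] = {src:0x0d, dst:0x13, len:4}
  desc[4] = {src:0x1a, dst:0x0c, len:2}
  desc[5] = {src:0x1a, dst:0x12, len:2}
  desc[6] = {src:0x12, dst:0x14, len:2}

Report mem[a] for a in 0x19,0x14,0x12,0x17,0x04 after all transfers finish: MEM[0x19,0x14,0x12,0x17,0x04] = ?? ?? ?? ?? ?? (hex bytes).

MEM[0x19,0x14,0x12,0x17,0x04] = ca 25 25 2e aa

#0 dst[0x13+7] := {0x9b,0x40,0xaa,0xd1,0x2e,0x4b,0xca}
#1 dst[0x01+5] := {0x3b,0x9b,0x40,0xaa,0xd1}
#2 dst[0x09+3] := {0x2e,0x4b,0xca}
#3 dst[0x13+4] := {0xd1,0x2e,0x4b,0xca}
#4 dst[0x0c+2] := {0x25,0x14}
#5 dst[0x12+2] := {0x25,0x14}
#6 dst[0x14+2] := {0x25,0x14}
query mem[0x19]=0xca, mem[0x14]=0x25, mem[0x12]=0x25, mem[0x17]=0x2e, mem[0x04]=0xaa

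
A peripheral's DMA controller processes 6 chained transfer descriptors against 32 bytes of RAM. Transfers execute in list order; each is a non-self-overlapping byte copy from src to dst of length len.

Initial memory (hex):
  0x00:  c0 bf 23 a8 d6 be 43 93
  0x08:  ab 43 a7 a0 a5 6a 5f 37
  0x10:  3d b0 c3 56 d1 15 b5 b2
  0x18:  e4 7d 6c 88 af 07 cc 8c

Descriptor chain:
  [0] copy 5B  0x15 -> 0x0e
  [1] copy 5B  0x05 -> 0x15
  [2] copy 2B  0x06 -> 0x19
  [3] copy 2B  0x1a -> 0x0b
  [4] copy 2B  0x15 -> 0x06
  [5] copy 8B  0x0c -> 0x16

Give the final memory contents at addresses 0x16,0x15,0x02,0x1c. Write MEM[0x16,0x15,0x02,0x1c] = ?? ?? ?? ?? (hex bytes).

#0 dst[0x0e+5] := {0x15,0xb5,0xb2,0xe4,0x7d}
#1 dst[0x15+5] := {0xbe,0x43,0x93,0xab,0x43}
#2 dst[0x19+2] := {0x43,0x93}
#3 dst[0x0b+2] := {0x93,0x88}
#4 dst[0x06+2] := {0xbe,0x43}
#5 dst[0x16+8] := {0x88,0x6a,0x15,0xb5,0xb2,0xe4,0x7d,0x56}
query mem[0x16]=0x88, mem[0x15]=0xbe, mem[0x02]=0x23, mem[0x1c]=0x7d

MEM[0x16,0x15,0x02,0x1c] = 88 be 23 7d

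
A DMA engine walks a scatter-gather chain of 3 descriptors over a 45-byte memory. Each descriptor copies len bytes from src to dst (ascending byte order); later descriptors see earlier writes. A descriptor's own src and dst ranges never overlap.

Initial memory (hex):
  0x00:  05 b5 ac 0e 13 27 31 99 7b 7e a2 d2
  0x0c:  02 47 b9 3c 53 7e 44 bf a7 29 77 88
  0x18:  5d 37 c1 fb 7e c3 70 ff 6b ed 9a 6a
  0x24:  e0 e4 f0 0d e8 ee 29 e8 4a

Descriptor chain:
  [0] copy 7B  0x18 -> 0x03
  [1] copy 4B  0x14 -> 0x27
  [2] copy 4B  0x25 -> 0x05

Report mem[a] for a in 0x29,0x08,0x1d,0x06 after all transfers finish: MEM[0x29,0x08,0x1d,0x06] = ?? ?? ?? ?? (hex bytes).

MEM[0x29,0x08,0x1d,0x06] = 77 29 c3 f0

[0] 0x18->0x03 len=7 : 5d 37 c1 fb 7e c3 70
[1] 0x14->0x27 len=4 : a7 29 77 88
[2] 0x25->0x05 len=4 : e4 f0 a7 29
query mem[0x29]=0x77, mem[0x08]=0x29, mem[0x1d]=0xc3, mem[0x06]=0xf0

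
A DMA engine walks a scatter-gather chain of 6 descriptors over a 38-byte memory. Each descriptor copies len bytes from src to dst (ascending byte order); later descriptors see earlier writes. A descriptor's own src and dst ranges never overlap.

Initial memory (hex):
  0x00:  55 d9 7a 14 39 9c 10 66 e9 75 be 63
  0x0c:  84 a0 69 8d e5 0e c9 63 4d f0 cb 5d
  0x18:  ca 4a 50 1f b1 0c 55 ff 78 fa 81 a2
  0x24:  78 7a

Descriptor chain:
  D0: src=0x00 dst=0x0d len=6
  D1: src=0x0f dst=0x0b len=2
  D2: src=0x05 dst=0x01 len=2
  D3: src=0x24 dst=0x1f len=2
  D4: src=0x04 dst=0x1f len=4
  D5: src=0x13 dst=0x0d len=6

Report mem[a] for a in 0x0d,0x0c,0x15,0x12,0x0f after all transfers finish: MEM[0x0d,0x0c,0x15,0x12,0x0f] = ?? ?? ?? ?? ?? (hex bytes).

D0: mem[0x0d..0x12] <- [55 d9 7a 14 39 9c]
D1: mem[0x0b..0x0c] <- [7a 14]
D2: mem[0x01..0x02] <- [9c 10]
D3: mem[0x1f..0x20] <- [78 7a]
D4: mem[0x1f..0x22] <- [39 9c 10 66]
D5: mem[0x0d..0x12] <- [63 4d f0 cb 5d ca]
query mem[0x0d]=0x63, mem[0x0c]=0x14, mem[0x15]=0xf0, mem[0x12]=0xca, mem[0x0f]=0xf0

MEM[0x0d,0x0c,0x15,0x12,0x0f] = 63 14 f0 ca f0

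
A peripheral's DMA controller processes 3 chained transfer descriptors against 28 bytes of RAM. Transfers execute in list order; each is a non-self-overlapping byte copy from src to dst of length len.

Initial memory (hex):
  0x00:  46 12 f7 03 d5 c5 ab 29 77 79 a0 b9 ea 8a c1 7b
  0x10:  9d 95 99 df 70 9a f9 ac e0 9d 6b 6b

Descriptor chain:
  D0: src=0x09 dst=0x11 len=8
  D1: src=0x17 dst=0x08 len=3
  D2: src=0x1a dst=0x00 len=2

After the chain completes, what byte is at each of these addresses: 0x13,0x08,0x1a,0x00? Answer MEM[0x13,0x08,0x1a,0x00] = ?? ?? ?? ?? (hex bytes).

[0] 0x09->0x11 len=8 : 79 a0 b9 ea 8a c1 7b 9d
[1] 0x17->0x08 len=3 : 7b 9d 9d
[2] 0x1a->0x00 len=2 : 6b 6b
query mem[0x13]=0xb9, mem[0x08]=0x7b, mem[0x1a]=0x6b, mem[0x00]=0x6b

MEM[0x13,0x08,0x1a,0x00] = b9 7b 6b 6b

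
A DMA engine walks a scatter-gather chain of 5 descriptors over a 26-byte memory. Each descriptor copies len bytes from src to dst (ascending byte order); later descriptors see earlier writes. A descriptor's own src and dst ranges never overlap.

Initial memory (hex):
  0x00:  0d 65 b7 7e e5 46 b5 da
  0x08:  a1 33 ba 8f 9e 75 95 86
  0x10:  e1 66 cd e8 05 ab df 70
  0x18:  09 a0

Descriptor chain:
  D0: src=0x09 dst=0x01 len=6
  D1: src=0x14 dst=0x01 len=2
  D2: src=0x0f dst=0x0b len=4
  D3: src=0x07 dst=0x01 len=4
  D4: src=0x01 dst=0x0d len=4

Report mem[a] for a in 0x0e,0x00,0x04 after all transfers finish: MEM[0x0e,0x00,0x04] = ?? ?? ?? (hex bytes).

MEM[0x0e,0x00,0x04] = a1 0d ba

D0: mem[0x01..0x06] <- [33 ba 8f 9e 75 95]
D1: mem[0x01..0x02] <- [05 ab]
D2: mem[0x0b..0x0e] <- [86 e1 66 cd]
D3: mem[0x01..0x04] <- [da a1 33 ba]
D4: mem[0x0d..0x10] <- [da a1 33 ba]
query mem[0x0e]=0xa1, mem[0x00]=0x0d, mem[0x04]=0xba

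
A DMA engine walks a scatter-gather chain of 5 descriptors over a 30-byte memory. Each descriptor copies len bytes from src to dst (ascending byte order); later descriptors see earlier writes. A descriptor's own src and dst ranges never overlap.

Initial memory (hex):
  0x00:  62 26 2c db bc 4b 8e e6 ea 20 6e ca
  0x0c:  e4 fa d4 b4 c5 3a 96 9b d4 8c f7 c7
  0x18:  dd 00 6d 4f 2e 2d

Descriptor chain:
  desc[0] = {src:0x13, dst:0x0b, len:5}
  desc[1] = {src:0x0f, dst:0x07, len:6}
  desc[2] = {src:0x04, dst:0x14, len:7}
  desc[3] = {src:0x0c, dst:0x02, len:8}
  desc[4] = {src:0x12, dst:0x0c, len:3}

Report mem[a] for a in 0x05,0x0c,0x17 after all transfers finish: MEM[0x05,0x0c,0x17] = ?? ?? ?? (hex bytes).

  after D0: wrote 5B at 0x0b = 9bd48cf7c7
  after D1: wrote 6B at 0x07 = c7c53a969bd4
  after D2: wrote 7B at 0x14 = bc4b8ec7c53a96
  after D3: wrote 8B at 0x02 = d48cf7c7c53a969b
  after D4: wrote 3B at 0x0c = 969bbc
query mem[0x05]=0xc7, mem[0x0c]=0x96, mem[0x17]=0xc7

MEM[0x05,0x0c,0x17] = c7 96 c7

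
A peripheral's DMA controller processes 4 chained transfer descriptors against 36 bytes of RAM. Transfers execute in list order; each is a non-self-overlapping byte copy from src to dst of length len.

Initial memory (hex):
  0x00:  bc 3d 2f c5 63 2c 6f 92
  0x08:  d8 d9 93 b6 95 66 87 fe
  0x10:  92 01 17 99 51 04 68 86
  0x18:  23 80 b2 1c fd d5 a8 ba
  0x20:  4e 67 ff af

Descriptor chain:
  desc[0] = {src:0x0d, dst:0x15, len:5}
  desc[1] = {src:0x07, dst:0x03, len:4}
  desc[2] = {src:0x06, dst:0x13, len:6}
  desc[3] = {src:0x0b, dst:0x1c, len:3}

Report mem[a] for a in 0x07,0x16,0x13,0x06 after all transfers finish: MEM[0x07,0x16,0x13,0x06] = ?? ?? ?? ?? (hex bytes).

MEM[0x07,0x16,0x13,0x06] = 92 d9 93 93

D0: mem[0x15..0x19] <- [66 87 fe 92 01]
D1: mem[0x03..0x06] <- [92 d8 d9 93]
D2: mem[0x13..0x18] <- [93 92 d8 d9 93 b6]
D3: mem[0x1c..0x1e] <- [b6 95 66]
query mem[0x07]=0x92, mem[0x16]=0xd9, mem[0x13]=0x93, mem[0x06]=0x93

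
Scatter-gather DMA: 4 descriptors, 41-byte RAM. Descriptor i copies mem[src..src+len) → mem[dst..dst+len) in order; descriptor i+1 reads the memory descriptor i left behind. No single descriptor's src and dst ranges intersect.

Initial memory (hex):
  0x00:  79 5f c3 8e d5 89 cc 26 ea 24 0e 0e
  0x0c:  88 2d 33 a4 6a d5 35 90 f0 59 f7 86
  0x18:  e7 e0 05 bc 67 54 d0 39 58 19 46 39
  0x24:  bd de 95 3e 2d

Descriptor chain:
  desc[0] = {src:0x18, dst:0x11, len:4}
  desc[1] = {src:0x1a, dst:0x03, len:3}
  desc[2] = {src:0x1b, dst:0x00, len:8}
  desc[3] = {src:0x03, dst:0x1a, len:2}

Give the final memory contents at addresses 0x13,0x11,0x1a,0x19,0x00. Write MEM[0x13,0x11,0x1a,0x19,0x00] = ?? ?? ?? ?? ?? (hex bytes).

MEM[0x13,0x11,0x1a,0x19,0x00] = 05 e7 d0 e0 bc

D0: mem[0x11..0x14] <- [e7 e0 05 bc]
D1: mem[0x03..0x05] <- [05 bc 67]
D2: mem[0x00..0x07] <- [bc 67 54 d0 39 58 19 46]
D3: mem[0x1a..0x1b] <- [d0 39]
query mem[0x13]=0x05, mem[0x11]=0xe7, mem[0x1a]=0xd0, mem[0x19]=0xe0, mem[0x00]=0xbc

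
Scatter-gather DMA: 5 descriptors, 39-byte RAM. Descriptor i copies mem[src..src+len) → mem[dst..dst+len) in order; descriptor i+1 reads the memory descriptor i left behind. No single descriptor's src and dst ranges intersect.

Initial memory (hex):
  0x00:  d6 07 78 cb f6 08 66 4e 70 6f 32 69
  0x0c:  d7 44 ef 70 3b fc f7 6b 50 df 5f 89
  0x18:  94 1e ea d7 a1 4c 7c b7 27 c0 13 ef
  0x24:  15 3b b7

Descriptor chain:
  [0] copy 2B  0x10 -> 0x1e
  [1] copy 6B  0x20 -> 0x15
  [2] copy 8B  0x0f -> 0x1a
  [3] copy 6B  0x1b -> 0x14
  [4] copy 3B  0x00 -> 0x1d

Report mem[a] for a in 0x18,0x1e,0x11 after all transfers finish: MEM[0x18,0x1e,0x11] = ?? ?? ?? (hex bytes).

D0: mem[0x1e..0x1f] <- [3b fc]
D1: mem[0x15..0x1a] <- [27 c0 13 ef 15 3b]
D2: mem[0x1a..0x21] <- [70 3b fc f7 6b 50 27 c0]
D3: mem[0x14..0x19] <- [3b fc f7 6b 50 27]
D4: mem[0x1d..0x1f] <- [d6 07 78]
query mem[0x18]=0x50, mem[0x1e]=0x07, mem[0x11]=0xfc

MEM[0x18,0x1e,0x11] = 50 07 fc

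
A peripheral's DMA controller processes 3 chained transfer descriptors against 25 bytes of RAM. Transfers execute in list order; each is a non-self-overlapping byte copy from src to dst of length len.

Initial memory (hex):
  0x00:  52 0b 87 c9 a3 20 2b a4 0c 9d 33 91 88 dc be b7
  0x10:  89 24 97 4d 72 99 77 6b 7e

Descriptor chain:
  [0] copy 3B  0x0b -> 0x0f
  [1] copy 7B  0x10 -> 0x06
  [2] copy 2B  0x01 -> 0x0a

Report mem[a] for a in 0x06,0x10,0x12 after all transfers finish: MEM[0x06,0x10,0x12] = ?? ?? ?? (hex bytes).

  after D0: wrote 3B at 0x0f = 9188dc
  after D1: wrote 7B at 0x06 = 88dc974d729977
  after D2: wrote 2B at 0x0a = 0b87
query mem[0x06]=0x88, mem[0x10]=0x88, mem[0x12]=0x97

MEM[0x06,0x10,0x12] = 88 88 97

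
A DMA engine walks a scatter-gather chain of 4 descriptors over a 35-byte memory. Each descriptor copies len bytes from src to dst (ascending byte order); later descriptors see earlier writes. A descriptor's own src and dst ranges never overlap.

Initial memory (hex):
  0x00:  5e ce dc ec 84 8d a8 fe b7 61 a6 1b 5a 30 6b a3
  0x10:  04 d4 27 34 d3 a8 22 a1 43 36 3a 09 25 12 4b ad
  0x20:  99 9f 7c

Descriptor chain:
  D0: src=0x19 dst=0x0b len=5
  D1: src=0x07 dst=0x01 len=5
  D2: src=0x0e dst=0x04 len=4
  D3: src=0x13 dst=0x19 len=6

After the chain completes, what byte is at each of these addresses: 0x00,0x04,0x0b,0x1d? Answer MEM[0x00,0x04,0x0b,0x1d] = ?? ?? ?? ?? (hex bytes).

MEM[0x00,0x04,0x0b,0x1d] = 5e 25 36 a1

D0: mem[0x0b..0x0f] <- [36 3a 09 25 12]
D1: mem[0x01..0x05] <- [fe b7 61 a6 36]
D2: mem[0x04..0x07] <- [25 12 04 d4]
D3: mem[0x19..0x1e] <- [34 d3 a8 22 a1 43]
query mem[0x00]=0x5e, mem[0x04]=0x25, mem[0x0b]=0x36, mem[0x1d]=0xa1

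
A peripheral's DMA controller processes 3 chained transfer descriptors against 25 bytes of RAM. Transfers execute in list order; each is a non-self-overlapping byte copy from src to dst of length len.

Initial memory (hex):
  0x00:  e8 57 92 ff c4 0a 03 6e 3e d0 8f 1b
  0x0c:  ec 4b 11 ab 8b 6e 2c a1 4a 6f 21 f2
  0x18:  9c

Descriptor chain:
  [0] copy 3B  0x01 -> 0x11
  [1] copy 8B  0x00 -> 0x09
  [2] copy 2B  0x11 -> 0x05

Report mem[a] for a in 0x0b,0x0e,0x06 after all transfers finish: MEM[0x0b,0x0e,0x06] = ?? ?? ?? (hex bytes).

D0: mem[0x11..0x13] <- [57 92 ff]
D1: mem[0x09..0x10] <- [e8 57 92 ff c4 0a 03 6e]
D2: mem[0x05..0x06] <- [57 92]
query mem[0x0b]=0x92, mem[0x0e]=0x0a, mem[0x06]=0x92

MEM[0x0b,0x0e,0x06] = 92 0a 92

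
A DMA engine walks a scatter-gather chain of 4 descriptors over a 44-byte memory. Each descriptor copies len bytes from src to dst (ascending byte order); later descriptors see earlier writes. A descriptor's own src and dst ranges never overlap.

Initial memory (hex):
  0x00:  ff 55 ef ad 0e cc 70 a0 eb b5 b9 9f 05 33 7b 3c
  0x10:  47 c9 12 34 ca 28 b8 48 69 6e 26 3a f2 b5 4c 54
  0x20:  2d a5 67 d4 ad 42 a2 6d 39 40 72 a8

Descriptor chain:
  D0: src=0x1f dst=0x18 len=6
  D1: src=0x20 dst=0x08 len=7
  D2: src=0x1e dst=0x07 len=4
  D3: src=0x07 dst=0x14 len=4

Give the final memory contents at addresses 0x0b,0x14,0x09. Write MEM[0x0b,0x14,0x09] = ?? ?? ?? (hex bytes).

MEM[0x0b,0x14,0x09] = d4 4c 2d

  after D0: wrote 6B at 0x18 = 542da567d4ad
  after D1: wrote 7B at 0x08 = 2da567d4ad42a2
  after D2: wrote 4B at 0x07 = 4c542da5
  after D3: wrote 4B at 0x14 = 4c542da5
query mem[0x0b]=0xd4, mem[0x14]=0x4c, mem[0x09]=0x2d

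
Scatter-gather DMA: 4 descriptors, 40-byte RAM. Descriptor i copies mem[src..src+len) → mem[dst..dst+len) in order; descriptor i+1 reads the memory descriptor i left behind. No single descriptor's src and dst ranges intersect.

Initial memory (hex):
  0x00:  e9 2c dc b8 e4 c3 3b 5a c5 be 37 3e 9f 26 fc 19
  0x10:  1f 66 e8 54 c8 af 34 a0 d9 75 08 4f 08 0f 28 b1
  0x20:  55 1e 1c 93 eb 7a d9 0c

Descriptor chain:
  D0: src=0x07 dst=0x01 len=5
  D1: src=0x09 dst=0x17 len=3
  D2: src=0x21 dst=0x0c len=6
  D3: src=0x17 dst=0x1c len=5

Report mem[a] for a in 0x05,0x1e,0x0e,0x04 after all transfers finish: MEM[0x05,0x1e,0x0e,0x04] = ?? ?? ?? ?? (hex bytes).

#0 dst[0x01+5] := {0x5a,0xc5,0xbe,0x37,0x3e}
#1 dst[0x17+3] := {0xbe,0x37,0x3e}
#2 dst[0x0c+6] := {0x1e,0x1c,0x93,0xeb,0x7a,0xd9}
#3 dst[0x1c+5] := {0xbe,0x37,0x3e,0x08,0x4f}
query mem[0x05]=0x3e, mem[0x1e]=0x3e, mem[0x0e]=0x93, mem[0x04]=0x37

MEM[0x05,0x1e,0x0e,0x04] = 3e 3e 93 37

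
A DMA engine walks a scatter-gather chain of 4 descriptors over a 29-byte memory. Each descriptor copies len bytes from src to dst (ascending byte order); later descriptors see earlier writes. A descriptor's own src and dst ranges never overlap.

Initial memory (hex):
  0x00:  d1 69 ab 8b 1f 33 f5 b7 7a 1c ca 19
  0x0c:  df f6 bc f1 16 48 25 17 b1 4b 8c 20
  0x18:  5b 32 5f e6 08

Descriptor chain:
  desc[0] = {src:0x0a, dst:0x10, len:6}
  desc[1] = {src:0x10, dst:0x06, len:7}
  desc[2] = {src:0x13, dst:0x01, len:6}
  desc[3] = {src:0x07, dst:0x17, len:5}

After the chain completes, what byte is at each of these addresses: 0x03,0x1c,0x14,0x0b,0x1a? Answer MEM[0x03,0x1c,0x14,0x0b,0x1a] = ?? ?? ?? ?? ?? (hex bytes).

#0 dst[0x10+6] := {0xca,0x19,0xdf,0xf6,0xbc,0xf1}
#1 dst[0x06+7] := {0xca,0x19,0xdf,0xf6,0xbc,0xf1,0x8c}
#2 dst[0x01+6] := {0xf6,0xbc,0xf1,0x8c,0x20,0x5b}
#3 dst[0x17+5] := {0x19,0xdf,0xf6,0xbc,0xf1}
query mem[0x03]=0xf1, mem[0x1c]=0x08, mem[0x14]=0xbc, mem[0x0b]=0xf1, mem[0x1a]=0xbc

MEM[0x03,0x1c,0x14,0x0b,0x1a] = f1 08 bc f1 bc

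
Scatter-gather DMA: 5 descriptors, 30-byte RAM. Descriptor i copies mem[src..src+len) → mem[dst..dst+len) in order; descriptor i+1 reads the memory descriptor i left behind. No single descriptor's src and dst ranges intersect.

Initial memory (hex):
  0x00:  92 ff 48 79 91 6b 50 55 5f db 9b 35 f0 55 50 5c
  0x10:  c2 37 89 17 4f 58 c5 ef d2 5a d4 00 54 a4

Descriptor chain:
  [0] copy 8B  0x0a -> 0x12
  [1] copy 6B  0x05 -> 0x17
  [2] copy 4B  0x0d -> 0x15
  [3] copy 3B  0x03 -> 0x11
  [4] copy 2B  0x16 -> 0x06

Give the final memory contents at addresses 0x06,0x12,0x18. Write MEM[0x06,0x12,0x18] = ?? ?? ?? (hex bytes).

MEM[0x06,0x12,0x18] = 50 91 c2

[0] 0x0a->0x12 len=8 : 9b 35 f0 55 50 5c c2 37
[1] 0x05->0x17 len=6 : 6b 50 55 5f db 9b
[2] 0x0d->0x15 len=4 : 55 50 5c c2
[3] 0x03->0x11 len=3 : 79 91 6b
[4] 0x16->0x06 len=2 : 50 5c
query mem[0x06]=0x50, mem[0x12]=0x91, mem[0x18]=0xc2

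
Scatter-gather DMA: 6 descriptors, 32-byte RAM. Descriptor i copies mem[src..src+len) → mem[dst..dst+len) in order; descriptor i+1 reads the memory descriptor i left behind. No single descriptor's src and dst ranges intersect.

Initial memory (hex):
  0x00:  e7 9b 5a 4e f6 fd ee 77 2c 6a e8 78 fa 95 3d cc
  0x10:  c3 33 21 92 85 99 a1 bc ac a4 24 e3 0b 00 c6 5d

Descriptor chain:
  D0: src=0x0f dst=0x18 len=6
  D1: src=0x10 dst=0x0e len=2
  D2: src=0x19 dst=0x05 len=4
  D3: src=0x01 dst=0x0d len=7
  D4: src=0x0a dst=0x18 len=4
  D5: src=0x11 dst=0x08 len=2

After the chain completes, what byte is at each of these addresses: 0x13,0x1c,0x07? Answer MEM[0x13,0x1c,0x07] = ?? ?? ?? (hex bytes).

D0: mem[0x18..0x1d] <- [cc c3 33 21 92 85]
D1: mem[0x0e..0x0f] <- [c3 33]
D2: mem[0x05..0x08] <- [c3 33 21 92]
D3: mem[0x0d..0x13] <- [9b 5a 4e f6 c3 33 21]
D4: mem[0x18..0x1b] <- [e8 78 fa 9b]
D5: mem[0x08..0x09] <- [c3 33]
query mem[0x13]=0x21, mem[0x1c]=0x92, mem[0x07]=0x21

MEM[0x13,0x1c,0x07] = 21 92 21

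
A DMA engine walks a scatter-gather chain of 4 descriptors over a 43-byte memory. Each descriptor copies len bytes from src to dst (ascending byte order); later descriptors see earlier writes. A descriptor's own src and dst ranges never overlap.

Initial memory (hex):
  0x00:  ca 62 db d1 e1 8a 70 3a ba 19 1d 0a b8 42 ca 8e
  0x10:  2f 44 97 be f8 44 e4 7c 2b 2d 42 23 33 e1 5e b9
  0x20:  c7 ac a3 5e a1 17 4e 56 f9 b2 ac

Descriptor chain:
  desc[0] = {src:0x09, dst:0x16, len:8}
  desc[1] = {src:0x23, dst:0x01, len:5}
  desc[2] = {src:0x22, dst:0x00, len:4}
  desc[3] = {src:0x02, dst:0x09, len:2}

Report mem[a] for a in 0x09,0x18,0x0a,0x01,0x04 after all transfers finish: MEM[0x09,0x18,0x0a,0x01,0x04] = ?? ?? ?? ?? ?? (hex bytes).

#0 dst[0x16+8] := {0x19,0x1d,0x0a,0xb8,0x42,0xca,0x8e,0x2f}
#1 dst[0x01+5] := {0x5e,0xa1,0x17,0x4e,0x56}
#2 dst[0x00+4] := {0xa3,0x5e,0xa1,0x17}
#3 dst[0x09+2] := {0xa1,0x17}
query mem[0x09]=0xa1, mem[0x18]=0x0a, mem[0x0a]=0x17, mem[0x01]=0x5e, mem[0x04]=0x4e

MEM[0x09,0x18,0x0a,0x01,0x04] = a1 0a 17 5e 4e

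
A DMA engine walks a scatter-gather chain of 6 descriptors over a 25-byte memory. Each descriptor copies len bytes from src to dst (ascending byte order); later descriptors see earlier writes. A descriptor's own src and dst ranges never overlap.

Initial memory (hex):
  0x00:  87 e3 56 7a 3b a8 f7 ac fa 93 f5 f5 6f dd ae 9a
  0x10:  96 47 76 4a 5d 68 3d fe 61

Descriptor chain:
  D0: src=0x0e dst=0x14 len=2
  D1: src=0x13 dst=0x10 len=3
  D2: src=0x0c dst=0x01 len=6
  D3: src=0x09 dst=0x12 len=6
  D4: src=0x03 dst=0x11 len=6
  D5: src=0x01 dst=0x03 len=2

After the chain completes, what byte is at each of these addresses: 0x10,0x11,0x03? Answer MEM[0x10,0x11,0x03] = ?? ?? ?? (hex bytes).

MEM[0x10,0x11,0x03] = 4a ae 6f

  after D0: wrote 2B at 0x14 = ae9a
  after D1: wrote 3B at 0x10 = 4aae9a
  after D2: wrote 6B at 0x01 = 6fddae9a4aae
  after D3: wrote 6B at 0x12 = 93f5f56fddae
  after D4: wrote 6B at 0x11 = ae9a4aaeacfa
  after D5: wrote 2B at 0x03 = 6fdd
query mem[0x10]=0x4a, mem[0x11]=0xae, mem[0x03]=0x6f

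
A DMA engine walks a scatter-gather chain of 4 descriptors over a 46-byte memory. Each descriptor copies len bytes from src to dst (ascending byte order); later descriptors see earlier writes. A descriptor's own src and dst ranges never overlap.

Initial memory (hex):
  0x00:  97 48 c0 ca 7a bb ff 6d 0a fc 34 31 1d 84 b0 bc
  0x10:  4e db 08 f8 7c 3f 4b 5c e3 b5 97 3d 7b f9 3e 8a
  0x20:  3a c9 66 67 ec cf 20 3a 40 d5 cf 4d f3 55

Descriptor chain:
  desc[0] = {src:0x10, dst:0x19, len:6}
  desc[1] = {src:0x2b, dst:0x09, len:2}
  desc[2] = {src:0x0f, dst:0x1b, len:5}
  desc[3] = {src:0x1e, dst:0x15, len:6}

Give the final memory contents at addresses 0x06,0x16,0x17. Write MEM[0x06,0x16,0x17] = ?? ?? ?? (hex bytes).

#0 dst[0x19+6] := {0x4e,0xdb,0x08,0xf8,0x7c,0x3f}
#1 dst[0x09+2] := {0x4d,0xf3}
#2 dst[0x1b+5] := {0xbc,0x4e,0xdb,0x08,0xf8}
#3 dst[0x15+6] := {0x08,0xf8,0x3a,0xc9,0x66,0x67}
query mem[0x06]=0xff, mem[0x16]=0xf8, mem[0x17]=0x3a

MEM[0x06,0x16,0x17] = ff f8 3a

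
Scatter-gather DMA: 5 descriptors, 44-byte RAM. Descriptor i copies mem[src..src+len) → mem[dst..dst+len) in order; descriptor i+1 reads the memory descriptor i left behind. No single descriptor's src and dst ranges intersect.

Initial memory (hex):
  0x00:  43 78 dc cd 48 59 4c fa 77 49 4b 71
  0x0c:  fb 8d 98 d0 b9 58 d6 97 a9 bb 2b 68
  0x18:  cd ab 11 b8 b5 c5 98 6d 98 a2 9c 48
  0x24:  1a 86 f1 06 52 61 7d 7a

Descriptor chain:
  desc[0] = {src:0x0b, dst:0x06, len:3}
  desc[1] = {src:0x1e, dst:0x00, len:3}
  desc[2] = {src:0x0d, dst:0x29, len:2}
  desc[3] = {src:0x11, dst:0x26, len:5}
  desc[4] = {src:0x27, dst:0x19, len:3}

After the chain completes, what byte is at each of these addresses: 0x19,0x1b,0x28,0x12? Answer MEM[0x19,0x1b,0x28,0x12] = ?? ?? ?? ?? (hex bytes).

[0] 0x0b->0x06 len=3 : 71 fb 8d
[1] 0x1e->0x00 len=3 : 98 6d 98
[2] 0x0d->0x29 len=2 : 8d 98
[3] 0x11->0x26 len=5 : 58 d6 97 a9 bb
[4] 0x27->0x19 len=3 : d6 97 a9
query mem[0x19]=0xd6, mem[0x1b]=0xa9, mem[0x28]=0x97, mem[0x12]=0xd6

MEM[0x19,0x1b,0x28,0x12] = d6 a9 97 d6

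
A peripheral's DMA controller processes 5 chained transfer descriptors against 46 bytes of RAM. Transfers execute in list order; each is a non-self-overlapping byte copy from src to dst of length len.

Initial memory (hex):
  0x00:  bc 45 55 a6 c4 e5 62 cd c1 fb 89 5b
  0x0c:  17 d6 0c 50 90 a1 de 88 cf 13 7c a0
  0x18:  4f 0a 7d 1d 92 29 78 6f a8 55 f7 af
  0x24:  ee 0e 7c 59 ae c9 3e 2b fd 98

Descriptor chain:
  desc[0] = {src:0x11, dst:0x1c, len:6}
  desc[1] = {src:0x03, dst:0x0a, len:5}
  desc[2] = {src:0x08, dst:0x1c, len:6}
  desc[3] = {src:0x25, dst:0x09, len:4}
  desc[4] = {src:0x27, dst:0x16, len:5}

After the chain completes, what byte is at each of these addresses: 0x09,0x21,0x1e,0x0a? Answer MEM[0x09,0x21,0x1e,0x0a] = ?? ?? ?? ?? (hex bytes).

  after D0: wrote 6B at 0x1c = a1de88cf137c
  after D1: wrote 5B at 0x0a = a6c4e562cd
  after D2: wrote 6B at 0x1c = c1fba6c4e562
  after D3: wrote 4B at 0x09 = 0e7c59ae
  after D4: wrote 5B at 0x16 = 59aec93e2b
query mem[0x09]=0x0e, mem[0x21]=0x62, mem[0x1e]=0xa6, mem[0x0a]=0x7c

MEM[0x09,0x21,0x1e,0x0a] = 0e 62 a6 7c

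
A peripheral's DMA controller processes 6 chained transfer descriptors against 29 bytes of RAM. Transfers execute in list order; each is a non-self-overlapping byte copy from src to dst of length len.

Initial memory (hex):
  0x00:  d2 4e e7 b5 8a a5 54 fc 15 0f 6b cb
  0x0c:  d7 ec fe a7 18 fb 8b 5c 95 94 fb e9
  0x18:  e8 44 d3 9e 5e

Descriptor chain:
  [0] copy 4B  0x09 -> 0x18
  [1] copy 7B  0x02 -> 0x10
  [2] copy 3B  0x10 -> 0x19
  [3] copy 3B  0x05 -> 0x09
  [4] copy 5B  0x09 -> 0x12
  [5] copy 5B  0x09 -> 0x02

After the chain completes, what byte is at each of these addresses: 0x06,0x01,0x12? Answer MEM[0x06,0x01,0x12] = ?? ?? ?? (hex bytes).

MEM[0x06,0x01,0x12] = ec 4e a5

#0 dst[0x18+4] := {0x0f,0x6b,0xcb,0xd7}
#1 dst[0x10+7] := {0xe7,0xb5,0x8a,0xa5,0x54,0xfc,0x15}
#2 dst[0x19+3] := {0xe7,0xb5,0x8a}
#3 dst[0x09+3] := {0xa5,0x54,0xfc}
#4 dst[0x12+5] := {0xa5,0x54,0xfc,0xd7,0xec}
#5 dst[0x02+5] := {0xa5,0x54,0xfc,0xd7,0xec}
query mem[0x06]=0xec, mem[0x01]=0x4e, mem[0x12]=0xa5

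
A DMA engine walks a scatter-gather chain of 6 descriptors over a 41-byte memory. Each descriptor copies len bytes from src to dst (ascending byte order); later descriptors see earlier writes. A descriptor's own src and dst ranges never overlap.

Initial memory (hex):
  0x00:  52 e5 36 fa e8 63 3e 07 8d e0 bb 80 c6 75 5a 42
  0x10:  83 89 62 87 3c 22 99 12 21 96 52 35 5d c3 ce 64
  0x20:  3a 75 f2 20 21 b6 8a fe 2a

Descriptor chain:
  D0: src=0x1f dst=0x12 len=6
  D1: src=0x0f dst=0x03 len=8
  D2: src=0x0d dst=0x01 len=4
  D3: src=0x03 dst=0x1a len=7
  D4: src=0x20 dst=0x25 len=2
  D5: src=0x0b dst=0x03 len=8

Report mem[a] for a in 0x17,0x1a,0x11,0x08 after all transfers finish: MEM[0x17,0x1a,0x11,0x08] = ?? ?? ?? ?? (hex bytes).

[0] 0x1f->0x12 len=6 : 64 3a 75 f2 20 21
[1] 0x0f->0x03 len=8 : 42 83 89 64 3a 75 f2 20
[2] 0x0d->0x01 len=4 : 75 5a 42 83
[3] 0x03->0x1a len=7 : 42 83 89 64 3a 75 f2
[4] 0x20->0x25 len=2 : f2 75
[5] 0x0b->0x03 len=8 : 80 c6 75 5a 42 83 89 64
query mem[0x17]=0x21, mem[0x1a]=0x42, mem[0x11]=0x89, mem[0x08]=0x83

MEM[0x17,0x1a,0x11,0x08] = 21 42 89 83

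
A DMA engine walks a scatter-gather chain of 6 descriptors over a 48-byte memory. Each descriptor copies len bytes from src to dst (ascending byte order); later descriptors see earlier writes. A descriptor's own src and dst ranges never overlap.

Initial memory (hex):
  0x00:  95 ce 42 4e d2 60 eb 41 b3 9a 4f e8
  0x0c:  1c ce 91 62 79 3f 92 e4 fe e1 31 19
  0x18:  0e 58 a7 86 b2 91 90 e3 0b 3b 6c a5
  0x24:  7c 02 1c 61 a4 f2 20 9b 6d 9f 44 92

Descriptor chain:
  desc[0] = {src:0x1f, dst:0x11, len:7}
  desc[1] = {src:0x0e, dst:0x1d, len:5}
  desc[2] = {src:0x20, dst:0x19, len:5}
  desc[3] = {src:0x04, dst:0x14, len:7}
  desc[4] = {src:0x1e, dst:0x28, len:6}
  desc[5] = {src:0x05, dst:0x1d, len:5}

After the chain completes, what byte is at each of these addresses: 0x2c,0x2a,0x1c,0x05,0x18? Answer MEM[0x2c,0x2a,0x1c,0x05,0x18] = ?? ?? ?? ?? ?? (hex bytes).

[0] 0x1f->0x11 len=7 : e3 0b 3b 6c a5 7c 02
[1] 0x0e->0x1d len=5 : 91 62 79 e3 0b
[2] 0x20->0x19 len=5 : e3 0b 6c a5 7c
[3] 0x04->0x14 len=7 : d2 60 eb 41 b3 9a 4f
[4] 0x1e->0x28 len=6 : 62 79 e3 0b 6c a5
[5] 0x05->0x1d len=5 : 60 eb 41 b3 9a
query mem[0x2c]=0x6c, mem[0x2a]=0xe3, mem[0x1c]=0xa5, mem[0x05]=0x60, mem[0x18]=0xb3

MEM[0x2c,0x2a,0x1c,0x05,0x18] = 6c e3 a5 60 b3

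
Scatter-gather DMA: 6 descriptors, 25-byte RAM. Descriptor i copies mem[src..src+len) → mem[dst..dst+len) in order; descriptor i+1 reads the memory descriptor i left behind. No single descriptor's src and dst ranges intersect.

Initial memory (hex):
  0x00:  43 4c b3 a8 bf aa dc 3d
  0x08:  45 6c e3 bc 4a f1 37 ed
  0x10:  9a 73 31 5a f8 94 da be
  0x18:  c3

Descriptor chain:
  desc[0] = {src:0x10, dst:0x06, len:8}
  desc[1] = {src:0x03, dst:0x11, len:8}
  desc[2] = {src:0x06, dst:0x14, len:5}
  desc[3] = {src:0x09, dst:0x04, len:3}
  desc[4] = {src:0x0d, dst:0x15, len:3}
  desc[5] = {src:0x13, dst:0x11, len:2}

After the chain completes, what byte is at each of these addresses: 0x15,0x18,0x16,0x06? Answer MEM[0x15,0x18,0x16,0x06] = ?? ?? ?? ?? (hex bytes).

D0: mem[0x06..0x0d] <- [9a 73 31 5a f8 94 da be]
D1: mem[0x11..0x18] <- [a8 bf aa 9a 73 31 5a f8]
D2: mem[0x14..0x18] <- [9a 73 31 5a f8]
D3: mem[0x04..0x06] <- [5a f8 94]
D4: mem[0x15..0x17] <- [be 37 ed]
D5: mem[0x11..0x12] <- [aa 9a]
query mem[0x15]=0xbe, mem[0x18]=0xf8, mem[0x16]=0x37, mem[0x06]=0x94

MEM[0x15,0x18,0x16,0x06] = be f8 37 94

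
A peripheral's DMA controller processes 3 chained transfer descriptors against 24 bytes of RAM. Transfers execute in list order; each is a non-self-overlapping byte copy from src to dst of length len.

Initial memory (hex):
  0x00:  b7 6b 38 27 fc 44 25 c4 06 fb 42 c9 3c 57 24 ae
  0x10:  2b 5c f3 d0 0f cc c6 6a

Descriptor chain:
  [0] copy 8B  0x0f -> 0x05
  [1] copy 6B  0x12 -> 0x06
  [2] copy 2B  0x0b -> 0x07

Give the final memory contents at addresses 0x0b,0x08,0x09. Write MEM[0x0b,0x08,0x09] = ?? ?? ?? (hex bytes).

MEM[0x0b,0x08,0x09] = 6a c6 cc

[0] 0x0f->0x05 len=8 : ae 2b 5c f3 d0 0f cc c6
[1] 0x12->0x06 len=6 : f3 d0 0f cc c6 6a
[2] 0x0b->0x07 len=2 : 6a c6
query mem[0x0b]=0x6a, mem[0x08]=0xc6, mem[0x09]=0xcc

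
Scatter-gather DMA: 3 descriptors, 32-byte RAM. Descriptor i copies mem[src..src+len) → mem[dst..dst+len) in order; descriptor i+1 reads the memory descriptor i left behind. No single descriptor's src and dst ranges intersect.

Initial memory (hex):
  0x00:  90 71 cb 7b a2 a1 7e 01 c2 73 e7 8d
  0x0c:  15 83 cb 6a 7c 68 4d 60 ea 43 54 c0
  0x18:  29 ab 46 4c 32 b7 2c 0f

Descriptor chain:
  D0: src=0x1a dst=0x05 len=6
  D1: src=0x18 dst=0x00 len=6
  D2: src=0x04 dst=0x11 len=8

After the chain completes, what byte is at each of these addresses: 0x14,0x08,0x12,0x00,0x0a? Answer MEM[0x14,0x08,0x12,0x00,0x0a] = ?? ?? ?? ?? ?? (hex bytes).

MEM[0x14,0x08,0x12,0x00,0x0a] = 32 b7 b7 29 0f

D0: mem[0x05..0x0a] <- [46 4c 32 b7 2c 0f]
D1: mem[0x00..0x05] <- [29 ab 46 4c 32 b7]
D2: mem[0x11..0x18] <- [32 b7 4c 32 b7 2c 0f 8d]
query mem[0x14]=0x32, mem[0x08]=0xb7, mem[0x12]=0xb7, mem[0x00]=0x29, mem[0x0a]=0x0f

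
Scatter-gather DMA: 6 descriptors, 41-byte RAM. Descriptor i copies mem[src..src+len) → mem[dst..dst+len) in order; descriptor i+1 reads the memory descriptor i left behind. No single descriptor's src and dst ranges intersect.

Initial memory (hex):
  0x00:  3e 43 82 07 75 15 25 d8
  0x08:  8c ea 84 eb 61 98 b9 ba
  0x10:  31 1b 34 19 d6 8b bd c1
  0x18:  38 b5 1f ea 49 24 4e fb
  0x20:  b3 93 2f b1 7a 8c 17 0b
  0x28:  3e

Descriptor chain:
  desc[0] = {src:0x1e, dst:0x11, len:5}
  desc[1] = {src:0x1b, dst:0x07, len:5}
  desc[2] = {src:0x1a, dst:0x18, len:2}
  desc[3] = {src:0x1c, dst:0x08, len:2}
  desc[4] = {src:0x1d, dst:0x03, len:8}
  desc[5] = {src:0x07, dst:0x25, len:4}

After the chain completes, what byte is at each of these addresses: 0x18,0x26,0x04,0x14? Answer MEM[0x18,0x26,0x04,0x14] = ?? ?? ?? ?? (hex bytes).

#0 dst[0x11+5] := {0x4e,0xfb,0xb3,0x93,0x2f}
#1 dst[0x07+5] := {0xea,0x49,0x24,0x4e,0xfb}
#2 dst[0x18+2] := {0x1f,0xea}
#3 dst[0x08+2] := {0x49,0x24}
#4 dst[0x03+8] := {0x24,0x4e,0xfb,0xb3,0x93,0x2f,0xb1,0x7a}
#5 dst[0x25+4] := {0x93,0x2f,0xb1,0x7a}
query mem[0x18]=0x1f, mem[0x26]=0x2f, mem[0x04]=0x4e, mem[0x14]=0x93

MEM[0x18,0x26,0x04,0x14] = 1f 2f 4e 93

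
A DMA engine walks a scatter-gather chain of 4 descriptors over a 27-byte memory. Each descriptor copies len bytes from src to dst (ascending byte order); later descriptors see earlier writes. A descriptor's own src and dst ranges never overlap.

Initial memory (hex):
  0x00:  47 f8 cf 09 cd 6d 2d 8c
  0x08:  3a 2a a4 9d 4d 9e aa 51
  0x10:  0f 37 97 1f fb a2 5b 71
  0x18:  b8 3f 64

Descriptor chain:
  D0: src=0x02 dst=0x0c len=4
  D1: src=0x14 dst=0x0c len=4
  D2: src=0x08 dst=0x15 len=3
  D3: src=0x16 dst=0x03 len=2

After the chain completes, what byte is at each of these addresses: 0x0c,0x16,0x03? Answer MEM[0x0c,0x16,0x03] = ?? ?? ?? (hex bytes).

#0 dst[0x0c+4] := {0xcf,0x09,0xcd,0x6d}
#1 dst[0x0c+4] := {0xfb,0xa2,0x5b,0x71}
#2 dst[0x15+3] := {0x3a,0x2a,0xa4}
#3 dst[0x03+2] := {0x2a,0xa4}
query mem[0x0c]=0xfb, mem[0x16]=0x2a, mem[0x03]=0x2a

MEM[0x0c,0x16,0x03] = fb 2a 2a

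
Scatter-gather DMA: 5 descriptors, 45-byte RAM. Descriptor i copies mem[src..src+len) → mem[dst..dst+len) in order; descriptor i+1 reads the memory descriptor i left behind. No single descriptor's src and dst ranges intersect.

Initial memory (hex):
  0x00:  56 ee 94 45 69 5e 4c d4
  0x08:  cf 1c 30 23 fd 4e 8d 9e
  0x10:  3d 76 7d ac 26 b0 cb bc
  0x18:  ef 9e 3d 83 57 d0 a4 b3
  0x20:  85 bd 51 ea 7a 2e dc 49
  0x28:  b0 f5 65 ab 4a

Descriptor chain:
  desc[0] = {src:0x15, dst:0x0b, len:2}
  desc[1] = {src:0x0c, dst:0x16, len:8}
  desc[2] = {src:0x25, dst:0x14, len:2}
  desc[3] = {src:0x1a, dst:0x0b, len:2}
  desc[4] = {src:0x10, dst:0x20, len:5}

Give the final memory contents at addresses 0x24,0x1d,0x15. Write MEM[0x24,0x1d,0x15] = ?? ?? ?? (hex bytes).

MEM[0x24,0x1d,0x15] = 2e ac dc

#0 dst[0x0b+2] := {0xb0,0xcb}
#1 dst[0x16+8] := {0xcb,0x4e,0x8d,0x9e,0x3d,0x76,0x7d,0xac}
#2 dst[0x14+2] := {0x2e,0xdc}
#3 dst[0x0b+2] := {0x3d,0x76}
#4 dst[0x20+5] := {0x3d,0x76,0x7d,0xac,0x2e}
query mem[0x24]=0x2e, mem[0x1d]=0xac, mem[0x15]=0xdc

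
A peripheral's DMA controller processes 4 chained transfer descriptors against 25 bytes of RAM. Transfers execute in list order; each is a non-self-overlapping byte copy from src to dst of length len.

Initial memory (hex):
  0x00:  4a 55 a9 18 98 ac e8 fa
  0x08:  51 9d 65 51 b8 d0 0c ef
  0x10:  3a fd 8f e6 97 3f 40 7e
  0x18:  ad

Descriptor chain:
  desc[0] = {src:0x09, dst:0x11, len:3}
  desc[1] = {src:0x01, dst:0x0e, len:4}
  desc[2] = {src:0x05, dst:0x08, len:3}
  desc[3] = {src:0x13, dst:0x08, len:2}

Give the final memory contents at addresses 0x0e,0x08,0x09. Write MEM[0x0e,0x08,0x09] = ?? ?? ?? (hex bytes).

MEM[0x0e,0x08,0x09] = 55 51 97

  after D0: wrote 3B at 0x11 = 9d6551
  after D1: wrote 4B at 0x0e = 55a91898
  after D2: wrote 3B at 0x08 = ace8fa
  after D3: wrote 2B at 0x08 = 5197
query mem[0x0e]=0x55, mem[0x08]=0x51, mem[0x09]=0x97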